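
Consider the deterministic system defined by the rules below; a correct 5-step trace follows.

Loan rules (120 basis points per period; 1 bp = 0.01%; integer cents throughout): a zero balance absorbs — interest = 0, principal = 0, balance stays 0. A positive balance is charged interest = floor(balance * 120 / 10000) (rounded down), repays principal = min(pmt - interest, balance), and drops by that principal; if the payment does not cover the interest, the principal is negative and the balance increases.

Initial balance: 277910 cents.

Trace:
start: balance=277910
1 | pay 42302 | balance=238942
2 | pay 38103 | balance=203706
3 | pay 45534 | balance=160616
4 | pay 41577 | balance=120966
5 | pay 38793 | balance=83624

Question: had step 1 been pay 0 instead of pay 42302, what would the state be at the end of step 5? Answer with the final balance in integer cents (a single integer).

127993

(re-executing from step 1 with the substitution; state before step 1: balance=277910)
1 | pay 0 | balance=281244
2 | pay 38103 | balance=246515
3 | pay 45534 | balance=203939
4 | pay 41577 | balance=164809
5 | pay 38793 | balance=127993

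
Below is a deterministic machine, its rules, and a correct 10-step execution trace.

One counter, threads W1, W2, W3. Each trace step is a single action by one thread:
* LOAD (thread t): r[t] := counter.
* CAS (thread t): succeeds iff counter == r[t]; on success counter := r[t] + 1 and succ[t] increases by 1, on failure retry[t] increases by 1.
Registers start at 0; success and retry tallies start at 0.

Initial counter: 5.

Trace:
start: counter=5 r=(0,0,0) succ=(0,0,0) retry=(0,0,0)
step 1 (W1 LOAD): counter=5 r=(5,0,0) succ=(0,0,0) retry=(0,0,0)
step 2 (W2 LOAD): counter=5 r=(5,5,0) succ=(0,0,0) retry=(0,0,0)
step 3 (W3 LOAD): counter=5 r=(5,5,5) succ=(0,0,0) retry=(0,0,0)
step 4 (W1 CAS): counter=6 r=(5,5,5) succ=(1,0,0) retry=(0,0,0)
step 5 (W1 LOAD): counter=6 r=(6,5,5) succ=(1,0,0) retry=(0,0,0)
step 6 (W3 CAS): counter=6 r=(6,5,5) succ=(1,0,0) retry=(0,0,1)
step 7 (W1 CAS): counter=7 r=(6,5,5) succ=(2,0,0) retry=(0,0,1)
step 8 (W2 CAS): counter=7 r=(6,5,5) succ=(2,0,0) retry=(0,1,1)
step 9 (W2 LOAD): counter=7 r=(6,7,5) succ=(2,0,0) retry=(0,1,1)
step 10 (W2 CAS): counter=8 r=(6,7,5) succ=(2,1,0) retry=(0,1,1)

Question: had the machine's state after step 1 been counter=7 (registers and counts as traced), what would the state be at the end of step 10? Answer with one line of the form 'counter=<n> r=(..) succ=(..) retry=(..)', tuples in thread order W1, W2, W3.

counter=9 r=(7,8,7) succ=(0,1,1) retry=(2,1,0)

state after step 1 := counter=7 r=(5,0,0) succ=(0,0,0) retry=(0,0,0)
step 2 (W2 LOAD): counter=7 r=(5,7,0) succ=(0,0,0) retry=(0,0,0)
step 3 (W3 LOAD): counter=7 r=(5,7,7) succ=(0,0,0) retry=(0,0,0)
step 4 (W1 CAS): counter=7 r=(5,7,7) succ=(0,0,0) retry=(1,0,0)
step 5 (W1 LOAD): counter=7 r=(7,7,7) succ=(0,0,0) retry=(1,0,0)
step 6 (W3 CAS): counter=8 r=(7,7,7) succ=(0,0,1) retry=(1,0,0)
step 7 (W1 CAS): counter=8 r=(7,7,7) succ=(0,0,1) retry=(2,0,0)
step 8 (W2 CAS): counter=8 r=(7,7,7) succ=(0,0,1) retry=(2,1,0)
step 9 (W2 LOAD): counter=8 r=(7,8,7) succ=(0,0,1) retry=(2,1,0)
step 10 (W2 CAS): counter=9 r=(7,8,7) succ=(0,1,1) retry=(2,1,0)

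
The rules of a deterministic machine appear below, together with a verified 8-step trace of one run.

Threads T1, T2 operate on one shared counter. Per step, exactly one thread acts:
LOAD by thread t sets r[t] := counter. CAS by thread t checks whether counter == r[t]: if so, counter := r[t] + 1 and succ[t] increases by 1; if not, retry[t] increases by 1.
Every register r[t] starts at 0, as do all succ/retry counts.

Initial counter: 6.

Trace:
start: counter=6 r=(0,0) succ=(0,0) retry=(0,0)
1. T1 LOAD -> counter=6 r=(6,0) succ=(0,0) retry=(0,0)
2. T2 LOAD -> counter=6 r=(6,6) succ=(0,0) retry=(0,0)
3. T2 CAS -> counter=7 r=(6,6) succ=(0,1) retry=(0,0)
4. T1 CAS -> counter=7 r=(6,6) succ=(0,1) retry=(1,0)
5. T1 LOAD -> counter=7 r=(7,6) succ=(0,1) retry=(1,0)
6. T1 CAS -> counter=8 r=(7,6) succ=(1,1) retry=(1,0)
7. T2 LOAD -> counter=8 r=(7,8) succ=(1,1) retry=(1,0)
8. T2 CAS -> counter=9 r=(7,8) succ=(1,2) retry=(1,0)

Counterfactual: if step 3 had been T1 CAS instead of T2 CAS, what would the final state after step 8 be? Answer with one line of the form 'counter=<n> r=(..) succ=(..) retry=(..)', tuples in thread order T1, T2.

(re-executing from step 3 with the substitution; state before step 3: counter=6 r=(6,6) succ=(0,0) retry=(0,0))
3. T1 CAS -> counter=7 r=(6,6) succ=(1,0) retry=(0,0)
4. T1 CAS -> counter=7 r=(6,6) succ=(1,0) retry=(1,0)
5. T1 LOAD -> counter=7 r=(7,6) succ=(1,0) retry=(1,0)
6. T1 CAS -> counter=8 r=(7,6) succ=(2,0) retry=(1,0)
7. T2 LOAD -> counter=8 r=(7,8) succ=(2,0) retry=(1,0)
8. T2 CAS -> counter=9 r=(7,8) succ=(2,1) retry=(1,0)

counter=9 r=(7,8) succ=(2,1) retry=(1,0)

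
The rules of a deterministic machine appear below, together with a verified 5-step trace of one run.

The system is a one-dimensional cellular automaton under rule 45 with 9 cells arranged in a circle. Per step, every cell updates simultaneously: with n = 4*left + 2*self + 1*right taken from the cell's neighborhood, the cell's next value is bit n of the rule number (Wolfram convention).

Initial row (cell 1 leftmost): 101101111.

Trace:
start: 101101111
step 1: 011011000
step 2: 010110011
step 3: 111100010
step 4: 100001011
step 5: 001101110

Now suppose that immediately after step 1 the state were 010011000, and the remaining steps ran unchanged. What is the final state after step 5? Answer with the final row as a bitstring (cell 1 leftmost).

001010010

state after step 1 := 010011000
step 2: 010010011
step 3: 110010010
step 4: 100010011
step 5: 001010010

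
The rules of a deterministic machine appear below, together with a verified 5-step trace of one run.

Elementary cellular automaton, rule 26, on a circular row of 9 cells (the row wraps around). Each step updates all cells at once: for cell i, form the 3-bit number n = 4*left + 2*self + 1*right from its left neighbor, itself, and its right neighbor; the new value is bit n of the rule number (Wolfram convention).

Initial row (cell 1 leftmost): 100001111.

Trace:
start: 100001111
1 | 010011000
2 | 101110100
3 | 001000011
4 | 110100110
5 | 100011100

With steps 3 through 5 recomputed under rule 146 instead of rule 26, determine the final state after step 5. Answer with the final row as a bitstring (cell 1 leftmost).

(re-executing steps 3..5 under rule 146; state before step 3: 101110100)
3 | 000100011
4 | 101010100
5 | 000000011

000000011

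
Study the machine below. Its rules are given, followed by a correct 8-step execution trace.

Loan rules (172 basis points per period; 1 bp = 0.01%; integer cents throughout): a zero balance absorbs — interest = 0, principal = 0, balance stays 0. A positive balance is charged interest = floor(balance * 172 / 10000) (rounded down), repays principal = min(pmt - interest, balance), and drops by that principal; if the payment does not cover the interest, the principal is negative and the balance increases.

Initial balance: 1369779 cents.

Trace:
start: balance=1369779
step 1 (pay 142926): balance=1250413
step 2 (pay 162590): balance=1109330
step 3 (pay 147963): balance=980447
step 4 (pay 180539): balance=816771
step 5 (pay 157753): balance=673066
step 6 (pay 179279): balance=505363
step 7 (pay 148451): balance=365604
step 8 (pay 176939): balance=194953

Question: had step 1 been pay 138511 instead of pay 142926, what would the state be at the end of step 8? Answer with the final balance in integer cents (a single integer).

199928

(re-executing from step 1 with the substitution; state before step 1: balance=1369779)
step 1 (pay 138511): balance=1254828
step 2 (pay 162590): balance=1113821
step 3 (pay 147963): balance=985015
step 4 (pay 180539): balance=821418
step 5 (pay 157753): balance=677793
step 6 (pay 179279): balance=510172
step 7 (pay 148451): balance=370495
step 8 (pay 176939): balance=199928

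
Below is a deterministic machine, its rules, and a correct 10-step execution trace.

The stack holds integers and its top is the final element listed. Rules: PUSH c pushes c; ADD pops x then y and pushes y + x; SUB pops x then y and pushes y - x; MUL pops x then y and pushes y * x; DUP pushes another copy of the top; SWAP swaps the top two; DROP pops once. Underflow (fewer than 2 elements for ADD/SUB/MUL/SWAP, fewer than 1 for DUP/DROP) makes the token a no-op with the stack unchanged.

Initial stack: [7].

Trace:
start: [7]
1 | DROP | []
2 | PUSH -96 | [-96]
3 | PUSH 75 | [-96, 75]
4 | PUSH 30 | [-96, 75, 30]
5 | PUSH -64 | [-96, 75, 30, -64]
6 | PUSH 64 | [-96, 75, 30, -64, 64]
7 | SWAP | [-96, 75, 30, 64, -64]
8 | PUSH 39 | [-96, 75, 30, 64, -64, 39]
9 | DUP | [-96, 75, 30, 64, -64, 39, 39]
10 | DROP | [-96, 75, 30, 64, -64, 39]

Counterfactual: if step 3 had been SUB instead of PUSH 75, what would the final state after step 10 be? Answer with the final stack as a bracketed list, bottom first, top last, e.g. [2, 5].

[-96, 30, 64, -64, 39]

(re-executing from step 3 with the substitution; state before step 3: [-96])
3 | SUB | [-96]
4 | PUSH 30 | [-96, 30]
5 | PUSH -64 | [-96, 30, -64]
6 | PUSH 64 | [-96, 30, -64, 64]
7 | SWAP | [-96, 30, 64, -64]
8 | PUSH 39 | [-96, 30, 64, -64, 39]
9 | DUP | [-96, 30, 64, -64, 39, 39]
10 | DROP | [-96, 30, 64, -64, 39]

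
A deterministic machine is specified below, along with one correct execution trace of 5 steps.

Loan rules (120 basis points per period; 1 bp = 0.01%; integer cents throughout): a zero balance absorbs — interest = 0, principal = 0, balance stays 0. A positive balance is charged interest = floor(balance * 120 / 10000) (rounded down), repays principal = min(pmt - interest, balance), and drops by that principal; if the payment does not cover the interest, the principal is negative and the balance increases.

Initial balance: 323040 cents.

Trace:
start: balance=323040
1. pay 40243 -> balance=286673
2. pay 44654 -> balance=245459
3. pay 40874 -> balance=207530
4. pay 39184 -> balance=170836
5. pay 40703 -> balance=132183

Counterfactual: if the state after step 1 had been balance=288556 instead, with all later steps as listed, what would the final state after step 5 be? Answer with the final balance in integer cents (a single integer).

state after step 1 := balance=288556
2. pay 44654 -> balance=247364
3. pay 40874 -> balance=209458
4. pay 39184 -> balance=172787
5. pay 40703 -> balance=134157

134157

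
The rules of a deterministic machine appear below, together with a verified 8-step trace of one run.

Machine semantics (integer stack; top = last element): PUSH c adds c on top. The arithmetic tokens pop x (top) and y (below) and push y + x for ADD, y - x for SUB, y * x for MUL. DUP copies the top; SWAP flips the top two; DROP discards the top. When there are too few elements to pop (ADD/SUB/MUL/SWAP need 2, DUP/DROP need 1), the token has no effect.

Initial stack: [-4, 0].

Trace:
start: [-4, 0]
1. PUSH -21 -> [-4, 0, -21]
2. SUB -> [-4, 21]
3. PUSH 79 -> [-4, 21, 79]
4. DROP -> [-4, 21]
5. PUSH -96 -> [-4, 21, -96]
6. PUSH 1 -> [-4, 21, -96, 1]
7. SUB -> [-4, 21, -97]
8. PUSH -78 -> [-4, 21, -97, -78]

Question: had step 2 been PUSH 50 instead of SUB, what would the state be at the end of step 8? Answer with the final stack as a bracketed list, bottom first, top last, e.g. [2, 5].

[-4, 0, -21, 50, -97, -78]

(re-executing from step 2 with the substitution; state before step 2: [-4, 0, -21])
2. PUSH 50 -> [-4, 0, -21, 50]
3. PUSH 79 -> [-4, 0, -21, 50, 79]
4. DROP -> [-4, 0, -21, 50]
5. PUSH -96 -> [-4, 0, -21, 50, -96]
6. PUSH 1 -> [-4, 0, -21, 50, -96, 1]
7. SUB -> [-4, 0, -21, 50, -97]
8. PUSH -78 -> [-4, 0, -21, 50, -97, -78]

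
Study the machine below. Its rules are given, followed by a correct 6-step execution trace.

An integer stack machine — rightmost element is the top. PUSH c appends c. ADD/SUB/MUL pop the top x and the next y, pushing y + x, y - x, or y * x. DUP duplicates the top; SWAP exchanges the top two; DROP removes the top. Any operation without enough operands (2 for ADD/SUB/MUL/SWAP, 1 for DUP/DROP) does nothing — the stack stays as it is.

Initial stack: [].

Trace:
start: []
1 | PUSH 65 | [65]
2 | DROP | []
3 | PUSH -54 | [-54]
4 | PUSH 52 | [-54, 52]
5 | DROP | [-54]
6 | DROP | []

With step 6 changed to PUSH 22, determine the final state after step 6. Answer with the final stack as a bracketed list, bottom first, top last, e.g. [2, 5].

[-54, 22]

(re-executing from step 6 with the substitution; state before step 6: [-54])
6 | PUSH 22 | [-54, 22]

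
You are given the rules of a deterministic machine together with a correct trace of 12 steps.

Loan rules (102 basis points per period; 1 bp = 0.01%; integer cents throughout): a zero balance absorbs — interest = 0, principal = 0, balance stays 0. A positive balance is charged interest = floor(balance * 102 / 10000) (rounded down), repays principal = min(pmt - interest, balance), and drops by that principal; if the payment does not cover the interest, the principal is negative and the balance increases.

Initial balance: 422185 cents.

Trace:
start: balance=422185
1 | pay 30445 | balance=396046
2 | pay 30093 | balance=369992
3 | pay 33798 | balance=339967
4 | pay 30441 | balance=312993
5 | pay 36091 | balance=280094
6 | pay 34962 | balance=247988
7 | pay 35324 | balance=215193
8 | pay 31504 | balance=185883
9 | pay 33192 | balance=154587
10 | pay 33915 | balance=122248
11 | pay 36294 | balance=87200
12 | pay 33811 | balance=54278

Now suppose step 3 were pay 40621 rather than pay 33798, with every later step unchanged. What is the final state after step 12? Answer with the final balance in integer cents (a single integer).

46803

(re-executing from step 3 with the substitution; state before step 3: balance=369992)
3 | pay 40621 | balance=333144
4 | pay 30441 | balance=306101
5 | pay 36091 | balance=273132
6 | pay 34962 | balance=240955
7 | pay 35324 | balance=208088
8 | pay 31504 | balance=178706
9 | pay 33192 | balance=147336
10 | pay 33915 | balance=114923
11 | pay 36294 | balance=79801
12 | pay 33811 | balance=46803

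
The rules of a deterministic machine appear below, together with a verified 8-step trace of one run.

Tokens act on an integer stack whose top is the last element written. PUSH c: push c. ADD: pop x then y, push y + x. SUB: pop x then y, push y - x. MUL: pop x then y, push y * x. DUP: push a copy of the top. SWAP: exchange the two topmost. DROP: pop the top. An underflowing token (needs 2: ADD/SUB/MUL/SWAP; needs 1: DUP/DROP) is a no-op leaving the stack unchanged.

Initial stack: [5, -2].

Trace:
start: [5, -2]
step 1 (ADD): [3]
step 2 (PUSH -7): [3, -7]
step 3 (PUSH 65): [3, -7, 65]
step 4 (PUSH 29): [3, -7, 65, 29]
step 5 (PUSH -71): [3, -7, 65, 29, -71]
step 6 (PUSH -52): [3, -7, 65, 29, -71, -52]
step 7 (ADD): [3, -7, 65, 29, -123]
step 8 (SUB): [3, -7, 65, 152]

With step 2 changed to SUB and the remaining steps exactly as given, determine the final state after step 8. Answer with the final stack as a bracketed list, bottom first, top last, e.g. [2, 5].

(re-executing from step 2 with the substitution; state before step 2: [3])
step 2 (SUB): [3]
step 3 (PUSH 65): [3, 65]
step 4 (PUSH 29): [3, 65, 29]
step 5 (PUSH -71): [3, 65, 29, -71]
step 6 (PUSH -52): [3, 65, 29, -71, -52]
step 7 (ADD): [3, 65, 29, -123]
step 8 (SUB): [3, 65, 152]

[3, 65, 152]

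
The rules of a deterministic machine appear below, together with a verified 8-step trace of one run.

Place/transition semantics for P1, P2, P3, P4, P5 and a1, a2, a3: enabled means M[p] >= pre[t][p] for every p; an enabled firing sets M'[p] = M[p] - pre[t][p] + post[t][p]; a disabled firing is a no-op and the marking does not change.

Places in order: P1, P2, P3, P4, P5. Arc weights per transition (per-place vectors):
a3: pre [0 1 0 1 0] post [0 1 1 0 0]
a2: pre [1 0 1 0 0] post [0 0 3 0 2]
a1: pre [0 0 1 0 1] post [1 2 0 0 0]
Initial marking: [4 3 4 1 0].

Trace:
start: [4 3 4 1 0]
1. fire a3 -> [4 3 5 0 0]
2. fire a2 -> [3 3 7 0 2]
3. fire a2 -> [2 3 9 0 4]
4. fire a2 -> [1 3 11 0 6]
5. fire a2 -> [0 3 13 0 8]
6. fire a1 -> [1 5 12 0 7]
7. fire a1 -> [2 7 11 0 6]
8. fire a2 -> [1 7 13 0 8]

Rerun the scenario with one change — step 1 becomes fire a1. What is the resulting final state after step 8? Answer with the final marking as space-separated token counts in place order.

(re-executing from step 1 with the substitution; state before step 1: [4 3 4 1 0])
1. fire a1 -> [4 3 4 1 0]
2. fire a2 -> [3 3 6 1 2]
3. fire a2 -> [2 3 8 1 4]
4. fire a2 -> [1 3 10 1 6]
5. fire a2 -> [0 3 12 1 8]
6. fire a1 -> [1 5 11 1 7]
7. fire a1 -> [2 7 10 1 6]
8. fire a2 -> [1 7 12 1 8]

1 7 12 1 8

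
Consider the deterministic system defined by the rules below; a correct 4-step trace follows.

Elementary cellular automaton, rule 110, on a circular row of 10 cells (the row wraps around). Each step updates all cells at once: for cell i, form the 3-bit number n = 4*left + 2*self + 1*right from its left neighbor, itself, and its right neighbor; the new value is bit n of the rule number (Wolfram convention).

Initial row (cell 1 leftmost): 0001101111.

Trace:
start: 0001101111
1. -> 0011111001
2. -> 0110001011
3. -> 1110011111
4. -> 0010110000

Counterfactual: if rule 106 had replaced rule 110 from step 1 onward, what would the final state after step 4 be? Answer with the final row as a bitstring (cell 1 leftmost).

1010101001

(re-executing steps 1..4 under rule 106; state before step 1: 0001101111)
1. -> 0011111001
2. -> 0110001010
3. -> 1110010100
4. -> 1010101001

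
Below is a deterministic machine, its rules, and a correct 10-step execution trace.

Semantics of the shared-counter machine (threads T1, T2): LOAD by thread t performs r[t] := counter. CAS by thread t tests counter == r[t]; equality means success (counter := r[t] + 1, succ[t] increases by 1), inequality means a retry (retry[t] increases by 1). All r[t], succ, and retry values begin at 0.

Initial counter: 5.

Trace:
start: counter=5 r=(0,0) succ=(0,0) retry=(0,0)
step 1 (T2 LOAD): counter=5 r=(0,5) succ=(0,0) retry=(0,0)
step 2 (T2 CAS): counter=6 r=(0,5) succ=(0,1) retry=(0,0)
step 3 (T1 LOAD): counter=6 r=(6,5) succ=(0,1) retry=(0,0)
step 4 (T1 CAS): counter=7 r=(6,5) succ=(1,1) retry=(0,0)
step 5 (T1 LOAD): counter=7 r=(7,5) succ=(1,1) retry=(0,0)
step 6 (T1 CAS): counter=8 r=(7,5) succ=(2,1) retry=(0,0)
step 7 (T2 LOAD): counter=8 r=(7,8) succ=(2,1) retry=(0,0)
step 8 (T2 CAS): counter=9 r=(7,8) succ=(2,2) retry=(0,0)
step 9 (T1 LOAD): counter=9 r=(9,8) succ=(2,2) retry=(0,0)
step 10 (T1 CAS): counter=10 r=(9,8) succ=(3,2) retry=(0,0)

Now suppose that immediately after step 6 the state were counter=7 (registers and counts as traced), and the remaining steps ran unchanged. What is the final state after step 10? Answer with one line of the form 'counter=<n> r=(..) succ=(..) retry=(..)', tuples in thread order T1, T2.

counter=9 r=(8,7) succ=(3,2) retry=(0,0)

state after step 6 := counter=7 r=(7,5) succ=(2,1) retry=(0,0)
step 7 (T2 LOAD): counter=7 r=(7,7) succ=(2,1) retry=(0,0)
step 8 (T2 CAS): counter=8 r=(7,7) succ=(2,2) retry=(0,0)
step 9 (T1 LOAD): counter=8 r=(8,7) succ=(2,2) retry=(0,0)
step 10 (T1 CAS): counter=9 r=(8,7) succ=(3,2) retry=(0,0)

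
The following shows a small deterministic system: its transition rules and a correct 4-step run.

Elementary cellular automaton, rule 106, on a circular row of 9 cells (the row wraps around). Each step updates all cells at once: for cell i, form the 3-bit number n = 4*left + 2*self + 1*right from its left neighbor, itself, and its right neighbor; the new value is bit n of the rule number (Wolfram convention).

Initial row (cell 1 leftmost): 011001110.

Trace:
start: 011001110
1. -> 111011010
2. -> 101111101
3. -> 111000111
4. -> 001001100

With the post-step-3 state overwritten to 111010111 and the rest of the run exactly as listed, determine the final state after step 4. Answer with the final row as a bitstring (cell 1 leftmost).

state after step 3 := 111010111
4. -> 001101100

001101100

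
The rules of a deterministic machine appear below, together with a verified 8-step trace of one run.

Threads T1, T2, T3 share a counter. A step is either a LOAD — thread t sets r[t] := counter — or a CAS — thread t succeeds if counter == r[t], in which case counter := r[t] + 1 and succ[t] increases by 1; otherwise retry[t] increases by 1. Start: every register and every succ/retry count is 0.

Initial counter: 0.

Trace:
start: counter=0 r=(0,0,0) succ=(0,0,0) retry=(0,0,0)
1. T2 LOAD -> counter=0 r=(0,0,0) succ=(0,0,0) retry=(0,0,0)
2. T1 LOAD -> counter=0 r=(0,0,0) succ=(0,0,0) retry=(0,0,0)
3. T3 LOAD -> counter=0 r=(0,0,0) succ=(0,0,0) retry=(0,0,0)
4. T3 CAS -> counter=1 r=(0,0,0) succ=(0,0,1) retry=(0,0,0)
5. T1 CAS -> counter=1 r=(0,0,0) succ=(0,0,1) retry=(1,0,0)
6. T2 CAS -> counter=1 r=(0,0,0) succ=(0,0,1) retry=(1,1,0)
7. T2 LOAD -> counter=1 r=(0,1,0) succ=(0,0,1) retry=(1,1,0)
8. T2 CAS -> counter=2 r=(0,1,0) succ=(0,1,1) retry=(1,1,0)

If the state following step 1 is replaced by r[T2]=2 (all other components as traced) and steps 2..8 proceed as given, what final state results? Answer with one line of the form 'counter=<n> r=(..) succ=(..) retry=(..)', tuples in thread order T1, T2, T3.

state after step 1 := counter=0 r=(0,2,0) succ=(0,0,0) retry=(0,0,0)
2. T1 LOAD -> counter=0 r=(0,2,0) succ=(0,0,0) retry=(0,0,0)
3. T3 LOAD -> counter=0 r=(0,2,0) succ=(0,0,0) retry=(0,0,0)
4. T3 CAS -> counter=1 r=(0,2,0) succ=(0,0,1) retry=(0,0,0)
5. T1 CAS -> counter=1 r=(0,2,0) succ=(0,0,1) retry=(1,0,0)
6. T2 CAS -> counter=1 r=(0,2,0) succ=(0,0,1) retry=(1,1,0)
7. T2 LOAD -> counter=1 r=(0,1,0) succ=(0,0,1) retry=(1,1,0)
8. T2 CAS -> counter=2 r=(0,1,0) succ=(0,1,1) retry=(1,1,0)

counter=2 r=(0,1,0) succ=(0,1,1) retry=(1,1,0)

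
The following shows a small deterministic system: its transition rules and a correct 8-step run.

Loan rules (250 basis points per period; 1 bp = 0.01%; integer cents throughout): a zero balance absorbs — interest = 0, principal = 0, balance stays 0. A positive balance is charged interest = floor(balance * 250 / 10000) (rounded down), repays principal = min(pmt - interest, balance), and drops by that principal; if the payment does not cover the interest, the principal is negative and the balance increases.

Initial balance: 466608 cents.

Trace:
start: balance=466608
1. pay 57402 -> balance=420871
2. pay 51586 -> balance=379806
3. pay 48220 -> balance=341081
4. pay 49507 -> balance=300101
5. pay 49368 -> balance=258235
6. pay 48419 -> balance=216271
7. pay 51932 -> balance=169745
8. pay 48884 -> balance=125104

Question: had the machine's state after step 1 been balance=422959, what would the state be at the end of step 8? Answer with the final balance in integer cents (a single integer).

127585

state after step 1 := balance=422959
2. pay 51586 -> balance=381946
3. pay 48220 -> balance=343274
4. pay 49507 -> balance=302348
5. pay 49368 -> balance=260538
6. pay 48419 -> balance=218632
7. pay 51932 -> balance=172165
8. pay 48884 -> balance=127585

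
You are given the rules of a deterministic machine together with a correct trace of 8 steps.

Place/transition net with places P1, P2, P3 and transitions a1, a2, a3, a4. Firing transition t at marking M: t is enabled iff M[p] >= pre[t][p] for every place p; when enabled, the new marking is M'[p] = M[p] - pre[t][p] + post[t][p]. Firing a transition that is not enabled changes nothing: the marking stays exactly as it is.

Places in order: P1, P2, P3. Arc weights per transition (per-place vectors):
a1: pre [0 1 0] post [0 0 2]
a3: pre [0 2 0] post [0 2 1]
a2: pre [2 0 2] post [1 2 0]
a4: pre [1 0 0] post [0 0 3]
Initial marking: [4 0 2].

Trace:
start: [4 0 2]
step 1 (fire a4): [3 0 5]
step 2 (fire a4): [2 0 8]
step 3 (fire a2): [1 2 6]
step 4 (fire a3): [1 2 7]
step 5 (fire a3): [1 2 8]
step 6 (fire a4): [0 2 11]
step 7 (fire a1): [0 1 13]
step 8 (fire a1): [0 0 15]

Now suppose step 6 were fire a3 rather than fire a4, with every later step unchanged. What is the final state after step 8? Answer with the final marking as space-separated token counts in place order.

1 0 13

(re-executing from step 6 with the substitution; state before step 6: [1 2 8])
step 6 (fire a3): [1 2 9]
step 7 (fire a1): [1 1 11]
step 8 (fire a1): [1 0 13]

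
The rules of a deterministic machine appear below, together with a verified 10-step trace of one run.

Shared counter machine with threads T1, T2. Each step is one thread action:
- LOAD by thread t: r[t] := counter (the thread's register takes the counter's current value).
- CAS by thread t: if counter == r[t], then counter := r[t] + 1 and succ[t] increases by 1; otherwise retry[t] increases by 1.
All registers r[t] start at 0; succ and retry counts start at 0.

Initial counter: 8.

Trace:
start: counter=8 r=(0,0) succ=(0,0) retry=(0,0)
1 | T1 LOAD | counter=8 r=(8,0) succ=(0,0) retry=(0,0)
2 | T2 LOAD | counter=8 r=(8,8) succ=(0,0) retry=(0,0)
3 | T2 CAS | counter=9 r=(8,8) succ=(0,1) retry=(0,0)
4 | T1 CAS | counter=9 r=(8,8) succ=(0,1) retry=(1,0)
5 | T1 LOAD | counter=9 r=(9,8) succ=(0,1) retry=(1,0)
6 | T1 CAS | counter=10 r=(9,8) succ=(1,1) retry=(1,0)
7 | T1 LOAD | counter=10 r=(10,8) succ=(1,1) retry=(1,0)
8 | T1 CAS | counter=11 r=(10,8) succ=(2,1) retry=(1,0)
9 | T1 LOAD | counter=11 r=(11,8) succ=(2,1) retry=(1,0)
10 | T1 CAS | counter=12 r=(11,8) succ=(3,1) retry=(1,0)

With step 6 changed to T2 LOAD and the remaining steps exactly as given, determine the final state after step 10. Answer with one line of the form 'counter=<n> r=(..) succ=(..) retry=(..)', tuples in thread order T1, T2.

(re-executing from step 6 with the substitution; state before step 6: counter=9 r=(9,8) succ=(0,1) retry=(1,0))
6 | T2 LOAD | counter=9 r=(9,9) succ=(0,1) retry=(1,0)
7 | T1 LOAD | counter=9 r=(9,9) succ=(0,1) retry=(1,0)
8 | T1 CAS | counter=10 r=(9,9) succ=(1,1) retry=(1,0)
9 | T1 LOAD | counter=10 r=(10,9) succ=(1,1) retry=(1,0)
10 | T1 CAS | counter=11 r=(10,9) succ=(2,1) retry=(1,0)

counter=11 r=(10,9) succ=(2,1) retry=(1,0)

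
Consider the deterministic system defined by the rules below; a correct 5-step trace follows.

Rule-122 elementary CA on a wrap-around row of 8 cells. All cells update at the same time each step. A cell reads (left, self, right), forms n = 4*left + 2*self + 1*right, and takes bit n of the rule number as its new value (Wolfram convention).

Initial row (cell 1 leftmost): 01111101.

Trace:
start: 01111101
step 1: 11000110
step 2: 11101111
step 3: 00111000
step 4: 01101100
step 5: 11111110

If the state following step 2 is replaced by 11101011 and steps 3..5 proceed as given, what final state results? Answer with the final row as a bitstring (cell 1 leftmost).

11000001

state after step 2 := 11101011
step 3: 00110110
step 4: 01111111
step 5: 11000001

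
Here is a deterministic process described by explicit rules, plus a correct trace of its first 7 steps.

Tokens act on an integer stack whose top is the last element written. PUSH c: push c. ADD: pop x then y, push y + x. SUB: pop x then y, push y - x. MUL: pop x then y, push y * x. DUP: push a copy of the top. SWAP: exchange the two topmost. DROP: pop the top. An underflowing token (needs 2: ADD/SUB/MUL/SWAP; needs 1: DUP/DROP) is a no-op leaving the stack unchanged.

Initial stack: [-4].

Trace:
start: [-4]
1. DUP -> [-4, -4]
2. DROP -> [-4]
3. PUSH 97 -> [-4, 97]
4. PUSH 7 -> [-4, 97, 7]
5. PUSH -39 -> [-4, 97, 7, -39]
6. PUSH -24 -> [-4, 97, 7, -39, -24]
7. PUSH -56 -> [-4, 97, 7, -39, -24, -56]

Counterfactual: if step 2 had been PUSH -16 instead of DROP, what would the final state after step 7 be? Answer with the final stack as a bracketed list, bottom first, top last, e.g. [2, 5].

(re-executing from step 2 with the substitution; state before step 2: [-4, -4])
2. PUSH -16 -> [-4, -4, -16]
3. PUSH 97 -> [-4, -4, -16, 97]
4. PUSH 7 -> [-4, -4, -16, 97, 7]
5. PUSH -39 -> [-4, -4, -16, 97, 7, -39]
6. PUSH -24 -> [-4, -4, -16, 97, 7, -39, -24]
7. PUSH -56 -> [-4, -4, -16, 97, 7, -39, -24, -56]

[-4, -4, -16, 97, 7, -39, -24, -56]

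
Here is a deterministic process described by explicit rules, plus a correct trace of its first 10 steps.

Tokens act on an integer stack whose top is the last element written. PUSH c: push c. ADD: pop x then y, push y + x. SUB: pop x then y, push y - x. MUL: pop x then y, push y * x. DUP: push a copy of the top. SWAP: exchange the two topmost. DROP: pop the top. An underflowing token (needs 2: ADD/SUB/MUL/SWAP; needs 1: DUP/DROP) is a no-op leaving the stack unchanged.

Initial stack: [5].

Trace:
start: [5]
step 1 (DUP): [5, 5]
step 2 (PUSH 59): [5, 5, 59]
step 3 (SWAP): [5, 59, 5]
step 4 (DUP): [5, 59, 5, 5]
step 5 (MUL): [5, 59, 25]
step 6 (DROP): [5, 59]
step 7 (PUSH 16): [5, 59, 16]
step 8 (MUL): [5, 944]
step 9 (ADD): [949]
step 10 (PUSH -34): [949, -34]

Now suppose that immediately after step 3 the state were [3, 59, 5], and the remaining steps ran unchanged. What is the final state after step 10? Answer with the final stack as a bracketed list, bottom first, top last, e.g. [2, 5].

state after step 3 := [3, 59, 5]
step 4 (DUP): [3, 59, 5, 5]
step 5 (MUL): [3, 59, 25]
step 6 (DROP): [3, 59]
step 7 (PUSH 16): [3, 59, 16]
step 8 (MUL): [3, 944]
step 9 (ADD): [947]
step 10 (PUSH -34): [947, -34]

[947, -34]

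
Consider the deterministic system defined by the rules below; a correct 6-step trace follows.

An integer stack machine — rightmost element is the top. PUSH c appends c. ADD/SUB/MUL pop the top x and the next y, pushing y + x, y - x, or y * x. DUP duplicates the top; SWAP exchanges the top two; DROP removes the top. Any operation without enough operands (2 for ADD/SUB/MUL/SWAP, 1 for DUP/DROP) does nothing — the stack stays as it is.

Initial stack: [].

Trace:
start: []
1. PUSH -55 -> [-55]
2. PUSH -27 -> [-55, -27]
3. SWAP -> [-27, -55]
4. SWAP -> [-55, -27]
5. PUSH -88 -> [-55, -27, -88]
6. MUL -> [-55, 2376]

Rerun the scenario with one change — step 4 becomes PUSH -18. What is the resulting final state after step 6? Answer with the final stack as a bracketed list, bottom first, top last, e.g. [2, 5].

(re-executing from step 4 with the substitution; state before step 4: [-27, -55])
4. PUSH -18 -> [-27, -55, -18]
5. PUSH -88 -> [-27, -55, -18, -88]
6. MUL -> [-27, -55, 1584]

[-27, -55, 1584]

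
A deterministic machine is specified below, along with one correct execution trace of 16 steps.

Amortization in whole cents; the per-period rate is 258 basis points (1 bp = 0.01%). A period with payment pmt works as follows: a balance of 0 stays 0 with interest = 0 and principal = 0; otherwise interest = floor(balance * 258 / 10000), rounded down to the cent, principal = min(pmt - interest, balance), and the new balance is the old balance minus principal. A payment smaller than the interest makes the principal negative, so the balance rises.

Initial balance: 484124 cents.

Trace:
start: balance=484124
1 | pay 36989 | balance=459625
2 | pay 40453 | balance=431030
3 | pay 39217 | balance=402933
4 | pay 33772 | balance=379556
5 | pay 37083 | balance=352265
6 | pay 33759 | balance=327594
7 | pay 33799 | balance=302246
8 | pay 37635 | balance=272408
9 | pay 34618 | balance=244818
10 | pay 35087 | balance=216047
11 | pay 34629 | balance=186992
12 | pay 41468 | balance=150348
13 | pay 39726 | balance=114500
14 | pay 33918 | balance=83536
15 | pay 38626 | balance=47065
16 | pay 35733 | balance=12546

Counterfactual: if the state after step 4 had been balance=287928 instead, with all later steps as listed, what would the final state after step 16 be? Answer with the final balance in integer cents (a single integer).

0

state after step 4 := balance=287928
5 | pay 37083 | balance=258273
6 | pay 33759 | balance=231177
7 | pay 33799 | balance=203342
8 | pay 37635 | balance=170953
9 | pay 34618 | balance=140745
10 | pay 35087 | balance=109289
11 | pay 34629 | balance=77479
12 | pay 41468 | balance=38009
13 | pay 39726 | balance=0
14 | pay 33918 | balance=0
15 | pay 38626 | balance=0
16 | pay 35733 | balance=0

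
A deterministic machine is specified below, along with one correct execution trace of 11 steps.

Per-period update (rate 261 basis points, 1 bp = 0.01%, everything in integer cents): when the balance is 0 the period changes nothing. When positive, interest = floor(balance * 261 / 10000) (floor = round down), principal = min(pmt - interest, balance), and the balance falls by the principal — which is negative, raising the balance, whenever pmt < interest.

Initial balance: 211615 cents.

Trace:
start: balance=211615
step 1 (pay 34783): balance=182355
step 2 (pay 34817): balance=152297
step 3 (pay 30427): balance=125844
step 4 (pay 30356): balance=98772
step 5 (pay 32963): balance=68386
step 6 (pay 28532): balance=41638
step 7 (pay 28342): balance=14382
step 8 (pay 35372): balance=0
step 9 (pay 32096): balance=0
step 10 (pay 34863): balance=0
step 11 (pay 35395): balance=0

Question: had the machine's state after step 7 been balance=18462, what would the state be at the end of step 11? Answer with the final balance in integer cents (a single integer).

0

state after step 7 := balance=18462
step 8 (pay 35372): balance=0
step 9 (pay 32096): balance=0
step 10 (pay 34863): balance=0
step 11 (pay 35395): balance=0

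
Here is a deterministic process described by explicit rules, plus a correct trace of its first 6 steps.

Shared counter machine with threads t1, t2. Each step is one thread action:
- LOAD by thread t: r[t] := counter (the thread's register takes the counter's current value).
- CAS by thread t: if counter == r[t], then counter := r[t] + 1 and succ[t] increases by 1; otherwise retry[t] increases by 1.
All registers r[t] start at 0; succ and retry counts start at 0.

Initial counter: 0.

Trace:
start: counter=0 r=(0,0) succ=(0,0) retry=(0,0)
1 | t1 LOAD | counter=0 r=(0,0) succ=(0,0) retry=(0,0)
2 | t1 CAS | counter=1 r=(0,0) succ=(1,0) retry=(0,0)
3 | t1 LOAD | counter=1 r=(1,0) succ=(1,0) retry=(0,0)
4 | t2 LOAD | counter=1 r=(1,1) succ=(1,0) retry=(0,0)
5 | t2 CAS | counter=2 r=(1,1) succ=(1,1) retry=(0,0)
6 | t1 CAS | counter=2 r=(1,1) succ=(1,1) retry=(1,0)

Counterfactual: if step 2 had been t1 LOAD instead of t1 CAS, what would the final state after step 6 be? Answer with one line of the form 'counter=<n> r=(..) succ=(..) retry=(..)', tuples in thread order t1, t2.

(re-executing from step 2 with the substitution; state before step 2: counter=0 r=(0,0) succ=(0,0) retry=(0,0))
2 | t1 LOAD | counter=0 r=(0,0) succ=(0,0) retry=(0,0)
3 | t1 LOAD | counter=0 r=(0,0) succ=(0,0) retry=(0,0)
4 | t2 LOAD | counter=0 r=(0,0) succ=(0,0) retry=(0,0)
5 | t2 CAS | counter=1 r=(0,0) succ=(0,1) retry=(0,0)
6 | t1 CAS | counter=1 r=(0,0) succ=(0,1) retry=(1,0)

counter=1 r=(0,0) succ=(0,1) retry=(1,0)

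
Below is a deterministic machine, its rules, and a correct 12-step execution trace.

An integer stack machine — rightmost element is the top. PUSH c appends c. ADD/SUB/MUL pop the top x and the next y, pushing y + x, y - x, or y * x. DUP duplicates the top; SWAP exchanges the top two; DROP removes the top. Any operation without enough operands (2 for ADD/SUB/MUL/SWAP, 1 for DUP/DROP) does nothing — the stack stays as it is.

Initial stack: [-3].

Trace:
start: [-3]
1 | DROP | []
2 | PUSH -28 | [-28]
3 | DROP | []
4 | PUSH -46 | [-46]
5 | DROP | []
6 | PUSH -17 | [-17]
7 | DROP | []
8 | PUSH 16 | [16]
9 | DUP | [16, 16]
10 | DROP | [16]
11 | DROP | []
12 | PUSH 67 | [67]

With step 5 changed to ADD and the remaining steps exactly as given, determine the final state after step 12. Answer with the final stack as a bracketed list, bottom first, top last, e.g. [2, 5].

(re-executing from step 5 with the substitution; state before step 5: [-46])
5 | ADD | [-46]
6 | PUSH -17 | [-46, -17]
7 | DROP | [-46]
8 | PUSH 16 | [-46, 16]
9 | DUP | [-46, 16, 16]
10 | DROP | [-46, 16]
11 | DROP | [-46]
12 | PUSH 67 | [-46, 67]

[-46, 67]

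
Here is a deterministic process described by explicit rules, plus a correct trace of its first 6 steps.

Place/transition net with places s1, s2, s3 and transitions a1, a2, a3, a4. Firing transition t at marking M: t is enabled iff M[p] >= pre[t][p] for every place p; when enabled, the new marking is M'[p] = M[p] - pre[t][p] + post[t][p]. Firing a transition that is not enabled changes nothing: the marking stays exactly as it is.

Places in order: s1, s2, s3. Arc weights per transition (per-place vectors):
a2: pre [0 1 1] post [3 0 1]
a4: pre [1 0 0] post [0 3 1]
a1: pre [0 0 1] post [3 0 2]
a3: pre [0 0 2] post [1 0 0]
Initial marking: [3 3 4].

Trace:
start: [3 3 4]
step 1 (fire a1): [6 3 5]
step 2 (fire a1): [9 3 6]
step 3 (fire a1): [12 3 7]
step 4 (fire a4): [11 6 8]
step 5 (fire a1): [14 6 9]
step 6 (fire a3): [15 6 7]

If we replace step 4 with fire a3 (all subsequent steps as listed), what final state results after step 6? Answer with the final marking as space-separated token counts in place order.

17 3 4

(re-executing from step 4 with the substitution; state before step 4: [12 3 7])
step 4 (fire a3): [13 3 5]
step 5 (fire a1): [16 3 6]
step 6 (fire a3): [17 3 4]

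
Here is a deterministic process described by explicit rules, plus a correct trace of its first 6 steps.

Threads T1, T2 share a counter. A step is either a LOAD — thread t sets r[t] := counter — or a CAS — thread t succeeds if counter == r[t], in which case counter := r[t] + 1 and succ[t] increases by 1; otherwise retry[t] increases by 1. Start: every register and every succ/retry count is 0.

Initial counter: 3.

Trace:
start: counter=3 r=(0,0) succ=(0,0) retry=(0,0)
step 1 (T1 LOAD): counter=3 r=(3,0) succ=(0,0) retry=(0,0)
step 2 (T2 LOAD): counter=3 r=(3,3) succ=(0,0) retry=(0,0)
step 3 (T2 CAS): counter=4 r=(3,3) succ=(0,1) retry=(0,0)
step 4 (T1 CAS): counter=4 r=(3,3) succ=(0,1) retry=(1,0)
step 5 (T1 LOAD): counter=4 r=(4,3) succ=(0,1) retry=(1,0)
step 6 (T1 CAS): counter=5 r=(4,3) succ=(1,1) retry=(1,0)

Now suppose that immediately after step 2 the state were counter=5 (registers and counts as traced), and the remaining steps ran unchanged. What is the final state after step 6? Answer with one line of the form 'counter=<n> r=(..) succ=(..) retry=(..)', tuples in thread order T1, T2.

state after step 2 := counter=5 r=(3,3) succ=(0,0) retry=(0,0)
step 3 (T2 CAS): counter=5 r=(3,3) succ=(0,0) retry=(0,1)
step 4 (T1 CAS): counter=5 r=(3,3) succ=(0,0) retry=(1,1)
step 5 (T1 LOAD): counter=5 r=(5,3) succ=(0,0) retry=(1,1)
step 6 (T1 CAS): counter=6 r=(5,3) succ=(1,0) retry=(1,1)

counter=6 r=(5,3) succ=(1,0) retry=(1,1)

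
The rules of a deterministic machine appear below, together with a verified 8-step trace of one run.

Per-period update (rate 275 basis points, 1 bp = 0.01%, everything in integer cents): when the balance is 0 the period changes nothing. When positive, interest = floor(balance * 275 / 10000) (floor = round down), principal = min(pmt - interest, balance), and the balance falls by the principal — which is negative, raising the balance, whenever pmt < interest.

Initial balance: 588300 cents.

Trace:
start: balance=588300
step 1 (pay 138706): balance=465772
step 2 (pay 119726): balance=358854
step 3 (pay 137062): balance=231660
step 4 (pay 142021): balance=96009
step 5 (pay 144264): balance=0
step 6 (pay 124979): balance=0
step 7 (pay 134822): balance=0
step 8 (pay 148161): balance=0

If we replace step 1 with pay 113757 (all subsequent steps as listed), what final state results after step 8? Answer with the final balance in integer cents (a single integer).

0

(re-executing from step 1 with the substitution; state before step 1: balance=588300)
step 1 (pay 113757): balance=490721
step 2 (pay 119726): balance=384489
step 3 (pay 137062): balance=258000
step 4 (pay 142021): balance=123074
step 5 (pay 144264): balance=0
step 6 (pay 124979): balance=0
step 7 (pay 134822): balance=0
step 8 (pay 148161): balance=0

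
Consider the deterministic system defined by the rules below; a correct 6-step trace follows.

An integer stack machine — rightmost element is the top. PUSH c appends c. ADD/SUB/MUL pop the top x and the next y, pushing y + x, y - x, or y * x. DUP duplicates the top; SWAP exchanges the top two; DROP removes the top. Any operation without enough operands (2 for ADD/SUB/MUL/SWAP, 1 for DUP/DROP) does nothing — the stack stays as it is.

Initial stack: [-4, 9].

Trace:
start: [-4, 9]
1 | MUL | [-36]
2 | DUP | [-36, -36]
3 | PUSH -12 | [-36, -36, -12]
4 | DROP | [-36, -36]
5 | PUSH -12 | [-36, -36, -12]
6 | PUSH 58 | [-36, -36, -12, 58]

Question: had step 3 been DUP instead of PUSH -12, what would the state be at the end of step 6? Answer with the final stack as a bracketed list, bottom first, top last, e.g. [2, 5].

[-36, -36, -12, 58]

(re-executing from step 3 with the substitution; state before step 3: [-36, -36])
3 | DUP | [-36, -36, -36]
4 | DROP | [-36, -36]
5 | PUSH -12 | [-36, -36, -12]
6 | PUSH 58 | [-36, -36, -12, 58]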